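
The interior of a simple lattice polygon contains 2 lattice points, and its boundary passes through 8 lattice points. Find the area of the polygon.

5

Pick's theorem states A = I + B/2 − 1, so A = 2 + 8/2 − 1 = 5.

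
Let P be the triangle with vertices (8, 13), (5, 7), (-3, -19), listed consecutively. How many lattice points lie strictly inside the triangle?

13

The shoelace formula gives twice the area as |[8·7 − 5·13] + [5·(-19) − (-3)·7] + [(-3)·13 − 8·(-19)]| = 30, so the area is 15.
Summing gcd(|Δx|,|Δy|) over the edges gives the boundary count: gcd(3,6) + gcd(8,26) + gcd(11,32) = 3+2+1 = 6.
Pick's theorem gives I = A − B/2 + 1 = 15 − 6/2 + 1 = 13.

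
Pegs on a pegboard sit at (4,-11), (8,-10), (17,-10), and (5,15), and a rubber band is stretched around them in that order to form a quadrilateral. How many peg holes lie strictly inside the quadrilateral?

Using the shoelace formula, 2A = |[4·(-10) − 8·(-11)] + [8·(-10) − 17·(-10)] + [17·15 − 5·(-10)] + [5·(-11) − 4·15]| = 328, so the area is 164.
Along each edge there are gcd(|Δx|,|Δy|)+1 lattice points, so counting each shared vertex once the boundary has gcd(4,1) + gcd(9,0) + gcd(12,25) + gcd(1,26) = 1+9+1+1 = 12.
By Pick's theorem A = I + B/2 − 1, so I = 164 − 12/2 + 1 = 159.

159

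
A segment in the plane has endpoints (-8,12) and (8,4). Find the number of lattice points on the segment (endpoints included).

9

The number of lattice points on a segment between lattice points is gcd(|Δx|,|Δy|) + 1 = gcd(16,8) + 1 = 8 + 1 = 9.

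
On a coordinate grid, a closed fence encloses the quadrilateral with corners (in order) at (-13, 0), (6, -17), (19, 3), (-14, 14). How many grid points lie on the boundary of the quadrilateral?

14

Summing gcd(|Δx|,|Δy|) over the edges gives the boundary count: gcd(19,17) + gcd(13,20) + gcd(33,11) + gcd(1,14) = 1+1+11+1 = 14.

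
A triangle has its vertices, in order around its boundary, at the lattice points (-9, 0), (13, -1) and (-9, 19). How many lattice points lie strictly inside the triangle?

199

Using the shoelace formula, 2A = |((-9)·(-1) − 13·0) + (13·19 − (-9)·(-1)) + ((-9)·0 − (-9)·19)| = 418, so the area is 209.
Summing gcd(|Δx|,|Δy|) over the edges gives the boundary count: gcd(22,1) + gcd(22,20) + gcd(0,19) = 1+2+19 = 22.
Pick's theorem gives I = A − B/2 + 1 = 209 − 22/2 + 1 = 199.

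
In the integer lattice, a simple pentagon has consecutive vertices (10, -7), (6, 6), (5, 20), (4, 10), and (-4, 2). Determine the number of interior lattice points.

104

By the shoelace formula, twice the signed area is |[10·6 − 6·(-7)] + [6·20 − 5·6] + [5·10 − 4·20] + [4·2 − (-4)·10] + [(-4)·(-7) − 10·2]| = 218, so the area is 109.
Summing gcd(|Δx|,|Δy|) over the edges gives the boundary count: gcd(4,13) + gcd(1,14) + gcd(1,10) + gcd(8,8) + gcd(14,9) = 1+1+1+8+1 = 12.
By Pick's theorem A = I + B/2 − 1, so I = 109 − 12/2 + 1 = 104.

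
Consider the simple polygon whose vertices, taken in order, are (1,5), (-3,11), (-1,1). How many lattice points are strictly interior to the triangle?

By the shoelace formula, twice the signed area is |[1·11 − (-3)·5] + [(-3)·1 − (-1)·11] + [(-1)·5 − 1·1]| = 28, so the area is 14.
Along each edge there are gcd(|Δx|,|Δy|)+1 lattice points, so counting each shared vertex once the boundary has gcd(4,6) + gcd(2,10) + gcd(2,4) = 2+2+2 = 6.
Pick's theorem gives I = A − B/2 + 1 = 14 − 6/2 + 1 = 12.

12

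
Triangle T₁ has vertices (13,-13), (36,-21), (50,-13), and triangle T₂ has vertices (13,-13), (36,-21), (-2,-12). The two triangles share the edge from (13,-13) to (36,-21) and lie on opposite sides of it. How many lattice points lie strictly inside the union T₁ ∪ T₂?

177

The union is the simple quadrilateral with vertices (13,-13), (50,-13), (36,-21), (-2,-12) in order.
By the shoelace formula, twice the signed area is |[13·(-13) − 50·(-13)] + [50·(-21) − 36·(-13)] + [36·(-12) − (-2)·(-21)] + [(-2)·(-13) − 13·(-12)]| = 393, so the area is 393/2.
Summing gcd(|Δx|,|Δy|) over the edges gives the boundary count: gcd(37,0) + gcd(14,8) + gcd(38,9) + gcd(15,1) = 37+2+1+1 = 41.
By Pick's theorem I = A − B/2 + 1 = 393/2 − 41/2 + 1 = 177.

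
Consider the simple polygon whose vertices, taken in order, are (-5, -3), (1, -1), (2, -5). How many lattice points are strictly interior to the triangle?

12

Using the shoelace formula, 2A = |[(-5)·(-1) − 1·(-3)] + [1·(-5) − 2·(-1)] + [2·(-3) − (-5)·(-5)]| = 26, so the area is 13.
Summing gcd(|Δx|,|Δy|) over the edges gives the boundary count: gcd(6,2) + gcd(1,4) + gcd(7,2) = 2+1+1 = 4.
By Pick's theorem A = I + B/2 − 1, so I = 13 − 4/2 + 1 = 12.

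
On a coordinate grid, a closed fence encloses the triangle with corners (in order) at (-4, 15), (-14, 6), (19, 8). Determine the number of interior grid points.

138

By the shoelace formula, twice the signed area is |[(-4)·6 − (-14)·15] + [(-14)·8 − 19·6] + [19·15 − (-4)·8]| = 277, so the area is 138.5.
Summing gcd(|Δx|,|Δy|) over the edges gives the boundary count: gcd(10,9) + gcd(33,2) + gcd(23,7) = 1+1+1 = 3.
Pick's theorem gives I = A − B/2 + 1 = 138.5 − 3/2 + 1 = 138.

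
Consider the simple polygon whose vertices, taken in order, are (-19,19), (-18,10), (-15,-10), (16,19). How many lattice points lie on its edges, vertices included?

Summing gcd(|Δx|,|Δy|) over the edges gives the boundary count: gcd(1,9) + gcd(3,20) + gcd(31,29) + gcd(35,0) = 1+1+1+35 = 38.

38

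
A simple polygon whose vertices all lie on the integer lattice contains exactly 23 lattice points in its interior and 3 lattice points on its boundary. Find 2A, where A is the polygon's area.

47

Pick's theorem states A = I + B/2 − 1, so A = 23 + 3/2 − 1 = 47/2.
Hence 2A = 47.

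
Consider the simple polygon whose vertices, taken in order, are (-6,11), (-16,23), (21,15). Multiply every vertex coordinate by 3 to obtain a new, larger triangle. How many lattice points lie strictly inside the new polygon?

1633

Using the shoelace formula, 2A = |((-6)·23 − (-16)·11) + ((-16)·15 − 21·23) + (21·11 − (-6)·15)| = 364, so the area is 182.
Along each edge there are gcd(|Δx|,|Δy|)+1 lattice points, so counting each shared vertex once the boundary has gcd(10,12) + gcd(37,8) + gcd(27,4) = 2+1+1 = 4.
Scaling by 3 multiplies the area by 3² = 9 (so the new area is 1638) and multiplies the boundary lattice-point count by 3, giving 12.
By Pick's theorem, the interior count of the dilated polygon is 1638 − 12/2 + 1 = 1633.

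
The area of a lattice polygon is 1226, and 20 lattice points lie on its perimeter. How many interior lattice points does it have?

Pick's theorem A = I + B/2 − 1 rearranges to I = A − B/2 + 1 = 1226 − 20/2 + 1 = 1217.

1217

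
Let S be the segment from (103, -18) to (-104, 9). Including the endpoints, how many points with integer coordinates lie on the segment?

10

The number of lattice points on a segment between lattice points is gcd(|Δx|,|Δy|) + 1 = gcd(207,27) + 1 = 9 + 1 = 10.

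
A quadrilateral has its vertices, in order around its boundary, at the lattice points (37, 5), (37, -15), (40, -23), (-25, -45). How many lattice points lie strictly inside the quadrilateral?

902

Using the shoelace formula, 2A = |(37·(-15) − 37·5) + (37·(-23) − 40·(-15)) + (40·(-45) − (-25)·(-23)) + ((-25)·5 − 37·(-45))| = 1826, so the area is 913.
Along each edge there are gcd(|Δx|,|Δy|)+1 lattice points, so counting each shared vertex once the boundary has gcd(0,20) + gcd(3,8) + gcd(65,22) + gcd(62,50) = 20+1+1+2 = 24.
Pick's theorem gives I = A − B/2 + 1 = 913 − 24/2 + 1 = 902.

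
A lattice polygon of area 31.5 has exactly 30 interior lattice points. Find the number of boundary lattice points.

Pick's theorem gives A = I + B/2 − 1, so B = 2(A − I + 1) = 2(31.5 − 30 + 1) = 5.

5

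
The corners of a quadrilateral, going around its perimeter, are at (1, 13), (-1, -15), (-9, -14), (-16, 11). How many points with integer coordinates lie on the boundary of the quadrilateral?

Summing gcd(|Δx|,|Δy|) over the edges gives the boundary count: gcd(2,28) + gcd(8,1) + gcd(7,25) + gcd(17,2) = 2+1+1+1 = 5.

5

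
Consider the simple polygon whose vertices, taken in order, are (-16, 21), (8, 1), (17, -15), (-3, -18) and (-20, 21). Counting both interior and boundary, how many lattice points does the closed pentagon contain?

Using the shoelace formula, 2A = |[(-16)·1 − 8·21] + [8·(-15) − 17·1] + [17·(-18) − (-3)·(-15)] + [(-3)·21 − (-20)·(-18)] + [(-20)·21 − (-16)·21]| = 1179, so the area is 1179/2.
Summing gcd(|Δx|,|Δy|) over the edges gives the boundary count: gcd(24,20) + gcd(9,16) + gcd(20,3) + gcd(17,39) + gcd(4,0) = 4+1+1+1+4 = 11.
Pick's theorem gives I = A − B/2 + 1 = 1179/2 − 11/2 + 1 = 585, so the closed region contains I + B = 585 + 11 = 596 lattice points.

596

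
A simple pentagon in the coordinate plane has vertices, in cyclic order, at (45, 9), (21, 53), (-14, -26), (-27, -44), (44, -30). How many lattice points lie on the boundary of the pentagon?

The number of boundary lattice points is Σ gcd(|Δx|,|Δy|) = gcd(24,44) + gcd(35,79) + gcd(13,18) + gcd(71,14) + gcd(1,39) = 4+1+1+1+1 = 8.

8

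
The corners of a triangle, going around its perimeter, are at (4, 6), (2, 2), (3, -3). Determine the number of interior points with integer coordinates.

The shoelace formula gives twice the area as |(4·2 − 2·6) + (2·(-3) − 3·2) + (3·6 − 4·(-3))| = 14, so the area is 7.
Summing gcd(|Δx|,|Δy|) over the edges gives the boundary count: gcd(2,4) + gcd(1,5) + gcd(1,9) = 2+1+1 = 4.
Pick's theorem gives I = A − B/2 + 1 = 7 − 4/2 + 1 = 6.

6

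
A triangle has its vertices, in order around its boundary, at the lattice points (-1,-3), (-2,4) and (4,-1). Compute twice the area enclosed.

37

Using the shoelace formula, 2A = |[(-1)·4 − (-2)·(-3)] + [(-2)·(-1) − 4·4] + [4·(-3) − (-1)·(-1)]| = 37, so the area is 18.5.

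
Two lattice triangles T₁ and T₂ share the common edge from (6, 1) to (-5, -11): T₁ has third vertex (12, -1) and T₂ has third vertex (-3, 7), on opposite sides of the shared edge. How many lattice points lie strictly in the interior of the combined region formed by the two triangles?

131

The union is the simple quadrilateral with vertices (6, 1), (12, -1), (-5, -11), (-3, 7) in order.
By the shoelace formula, twice the signed area is |[6·(-1) − 12·1] + [12·(-11) − (-5)·(-1)] + [(-5)·7 − (-3)·(-11)] + [(-3)·1 − 6·7]| = 268, so the area is 134.
Summing gcd(|Δx|,|Δy|) over the edges gives the boundary count: gcd(6,2) + gcd(17,10) + gcd(2,18) + gcd(9,6) = 2+1+2+3 = 8.
By Pick's theorem I = A − B/2 + 1 = 134 − 8/2 + 1 = 131.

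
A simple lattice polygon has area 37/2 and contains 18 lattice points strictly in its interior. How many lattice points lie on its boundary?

Pick's theorem gives A = I + B/2 − 1, so B = 2(A − I + 1) = 2(37/2 − 18 + 1) = 3.

3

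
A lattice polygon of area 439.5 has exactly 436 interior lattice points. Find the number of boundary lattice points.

9

Pick's theorem gives A = I + B/2 − 1, so B = 2(A − I + 1) = 2(439.5 − 436 + 1) = 9.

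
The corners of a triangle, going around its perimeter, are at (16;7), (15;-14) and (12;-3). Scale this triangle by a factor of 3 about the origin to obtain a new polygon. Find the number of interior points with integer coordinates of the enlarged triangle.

328

The shoelace formula gives twice the area as |(16·(-14) − 15·7) + (15·(-3) − 12·(-14)) + (12·7 − 16·(-3))| = 74, so the area is 37.
Along each edge there are gcd(|Δx|,|Δy|)+1 lattice points, so counting each shared vertex once the boundary has gcd(1,21) + gcd(3,11) + gcd(4,10) = 1+1+2 = 4.
Scaling by 3 multiplies the area by 3² = 9 (so the new area is 333) and multiplies the boundary lattice-point count by 3, giving 12.
By Pick's theorem, the interior count of the dilated polygon is 333 − 12/2 + 1 = 328.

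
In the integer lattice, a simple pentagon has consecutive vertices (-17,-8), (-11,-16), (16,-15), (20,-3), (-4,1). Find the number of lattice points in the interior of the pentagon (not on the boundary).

The shoelace formula gives twice the area as |((-17)·(-16) − (-11)·(-8)) + ((-11)·(-15) − 16·(-16)) + (16·(-3) − 20·(-15)) + (20·1 − (-4)·(-3)) + ((-4)·(-8) − (-17)·1)| = 914, so the area is 457.
The number of boundary lattice points is Σ gcd(|Δx|,|Δy|) = gcd(6,8) + gcd(27,1) + gcd(4,12) + gcd(24,4) + gcd(13,9) = 2+1+4+4+1 = 12.
By Pick's theorem A = I + B/2 − 1, so I = 457 − 12/2 + 1 = 452.

452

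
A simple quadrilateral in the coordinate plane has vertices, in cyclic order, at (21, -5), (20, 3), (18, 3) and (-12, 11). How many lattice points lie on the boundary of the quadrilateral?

Summing gcd(|Δx|,|Δy|) over the edges gives the boundary count: gcd(1,8) + gcd(2,0) + gcd(30,8) + gcd(33,16) = 1+2+2+1 = 6.

6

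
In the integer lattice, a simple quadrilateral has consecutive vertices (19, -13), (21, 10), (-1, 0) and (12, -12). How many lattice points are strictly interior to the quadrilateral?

Using the shoelace formula, 2A = |[19·10 − 21·(-13)] + [21·0 − (-1)·10] + [(-1)·(-12) − 12·0] + [12·(-13) − 19·(-12)]| = 557, so the area is 557/2.
Along each edge there are gcd(|Δx|,|Δy|)+1 lattice points, so counting each shared vertex once the boundary has gcd(2,23) + gcd(22,10) + gcd(13,12) + gcd(7,1) = 1+2+1+1 = 5.
Pick's theorem gives I = A − B/2 + 1 = 557/2 − 5/2 + 1 = 277.

277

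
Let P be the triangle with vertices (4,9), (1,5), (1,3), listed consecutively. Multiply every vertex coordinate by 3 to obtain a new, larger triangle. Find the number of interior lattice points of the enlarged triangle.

Using the shoelace formula, 2A = |(4·5 − 1·9) + (1·3 − 1·5) + (1·9 − 4·3)| = 6, so the area is 3.
Along each edge there are gcd(|Δx|,|Δy|)+1 lattice points, so counting each shared vertex once the boundary has gcd(3,4) + gcd(0,2) + gcd(3,6) = 1+2+3 = 6.
Scaling by 3 multiplies the area by 3² = 9 (so the new area is 27) and multiplies the boundary lattice-point count by 3, giving 18.
By Pick's theorem, the interior count of the dilated polygon is 27 − 18/2 + 1 = 19.

19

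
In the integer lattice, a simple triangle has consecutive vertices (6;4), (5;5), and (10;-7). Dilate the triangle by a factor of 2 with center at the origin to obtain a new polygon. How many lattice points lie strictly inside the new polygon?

By the shoelace formula, twice the signed area is |(6·5 − 5·4) + (5·(-7) − 10·5) + (10·4 − 6·(-7))| = 7, so the area is 7/2.
Along each edge there are gcd(|Δx|,|Δy|)+1 lattice points, so counting each shared vertex once the boundary has gcd(1,1) + gcd(5,12) + gcd(4,11) = 1+1+1 = 3.
Scaling by 2 multiplies the area by 2² = 4 (so the new area is 14) and multiplies the boundary lattice-point count by 2, giving 6.
By Pick's theorem, the interior count of the dilated polygon is 14 − 6/2 + 1 = 12.

12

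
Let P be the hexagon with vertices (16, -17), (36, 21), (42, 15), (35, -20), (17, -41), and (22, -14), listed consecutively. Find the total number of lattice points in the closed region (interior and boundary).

682

By the shoelace formula, twice the signed area is |(16·21 − 36·(-17)) + (36·15 − 42·21) + (42·(-20) − 35·15) + (35·(-41) − 17·(-20)) + (17·(-14) − 22·(-41)) + (22·(-17) − 16·(-14))| = 1340, so the area is 670.
The number of boundary lattice points is Σ gcd(|Δx|,|Δy|) = gcd(20,38) + gcd(6,6) + gcd(7,35) + gcd(18,21) + gcd(5,27) + gcd(6,3) = 2+6+7+3+1+3 = 22.
Pick's theorem gives I = A − B/2 + 1 = 670 − 22/2 + 1 = 660, so the closed region contains I + B = 660 + 22 = 682 lattice points.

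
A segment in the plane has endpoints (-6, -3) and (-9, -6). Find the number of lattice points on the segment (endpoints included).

4

The number of lattice points on a segment between lattice points is gcd(|Δx|,|Δy|) + 1 = gcd(3,3) + 1 = 3 + 1 = 4.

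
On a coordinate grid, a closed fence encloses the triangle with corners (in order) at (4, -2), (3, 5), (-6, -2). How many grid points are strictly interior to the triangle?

30

The shoelace formula gives twice the area as |[4·5 − 3·(-2)] + [3·(-2) − (-6)·5] + [(-6)·(-2) − 4·(-2)]| = 70, so the area is 35.
Summing gcd(|Δx|,|Δy|) over the edges gives the boundary count: gcd(1,7) + gcd(9,7) + gcd(10,0) = 1+1+10 = 12.
Pick's theorem gives I = A − B/2 + 1 = 35 − 12/2 + 1 = 30.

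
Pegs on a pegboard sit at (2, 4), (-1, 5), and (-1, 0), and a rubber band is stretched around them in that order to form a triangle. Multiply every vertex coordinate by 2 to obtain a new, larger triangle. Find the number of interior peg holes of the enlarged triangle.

24

Using the shoelace formula, 2A = |[2·5 − (-1)·4] + [(-1)·0 − (-1)·5] + [(-1)·4 − 2·0]| = 15, so the area is 15/2.
The number of boundary lattice points is Σ gcd(|Δx|,|Δy|) = gcd(3,1) + gcd(0,5) + gcd(3,4) = 1+5+1 = 7.
Scaling by 2 multiplies the area by 2² = 4 (so the new area is 30) and multiplies the boundary lattice-point count by 2, giving 14.
By Pick's theorem, the interior count of the dilated polygon is 30 − 14/2 + 1 = 24.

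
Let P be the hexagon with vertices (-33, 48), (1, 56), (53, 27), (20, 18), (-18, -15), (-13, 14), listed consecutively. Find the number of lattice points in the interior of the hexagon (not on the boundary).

The shoelace formula gives twice the area as |[(-33)·56 − 1·48] + [1·27 − 53·56] + [53·18 − 20·27] + [20·(-15) − (-18)·18] + [(-18)·14 − (-13)·(-15)] + [(-13)·48 − (-33)·14]| = 5008, so the area is 2504.
Summing gcd(|Δx|,|Δy|) over the edges gives the boundary count: gcd(34,8) + gcd(52,29) + gcd(33,9) + gcd(38,33) + gcd(5,29) + gcd(20,34) = 2+1+3+1+1+2 = 10.
By Pick's theorem A = I + B/2 − 1, so I = 2504 − 10/2 + 1 = 2500.

2500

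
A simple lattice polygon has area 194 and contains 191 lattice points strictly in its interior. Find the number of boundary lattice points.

Pick's theorem gives A = I + B/2 − 1, so B = 2(A − I + 1) = 2(194 − 191 + 1) = 8.

8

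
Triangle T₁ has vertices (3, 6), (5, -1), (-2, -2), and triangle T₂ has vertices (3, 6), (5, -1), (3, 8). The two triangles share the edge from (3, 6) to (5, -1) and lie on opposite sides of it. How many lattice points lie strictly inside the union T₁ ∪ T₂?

The union is the simple quadrilateral with vertices (3, 6), (-2, -2), (5, -1), (3, 8) in order.
The shoelace formula gives twice the area as |[3·(-2) − (-2)·6] + [(-2)·(-1) − 5·(-2)] + [5·8 − 3·(-1)] + [3·6 − 3·8]| = 55, so the area is 55/2.
The number of boundary lattice points is Σ gcd(|Δx|,|Δy|) = gcd(5,8) + gcd(7,1) + gcd(2,9) + gcd(0,2) = 1+1+1+2 = 5.
By Pick's theorem I = A − B/2 + 1 = 55/2 − 5/2 + 1 = 26.

26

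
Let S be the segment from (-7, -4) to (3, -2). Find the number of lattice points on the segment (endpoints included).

The number of lattice points on a segment between lattice points is gcd(|Δx|,|Δy|) + 1 = gcd(10,2) + 1 = 2 + 1 = 3.

3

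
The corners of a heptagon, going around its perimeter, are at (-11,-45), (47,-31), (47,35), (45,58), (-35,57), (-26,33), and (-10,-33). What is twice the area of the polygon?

12906

By the shoelace formula, twice the signed area is |[(-11)·(-31) − 47·(-45)] + [47·35 − 47·(-31)] + [47·58 − 45·35] + [45·57 − (-35)·58] + [(-35)·33 − (-26)·57] + [(-26)·(-33) − (-10)·33] + [(-10)·(-45) − (-11)·(-33)]| = 12906, so the area is 6453.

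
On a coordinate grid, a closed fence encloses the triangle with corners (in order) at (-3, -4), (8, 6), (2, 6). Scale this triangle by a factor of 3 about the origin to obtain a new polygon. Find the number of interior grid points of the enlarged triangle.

Using the shoelace formula, 2A = |[(-3)·6 − 8·(-4)] + [8·6 − 2·6] + [2·(-4) − (-3)·6]| = 60, so the area is 30.
Along each edge there are gcd(|Δx|,|Δy|)+1 lattice points, so counting each shared vertex once the boundary has gcd(11,10) + gcd(6,0) + gcd(5,10) = 1+6+5 = 12.
Scaling by 3 multiplies the area by 3² = 9 (so the new area is 270) and multiplies the boundary lattice-point count by 3, giving 36.
By Pick's theorem, the interior count of the dilated polygon is 270 − 36/2 + 1 = 253.

253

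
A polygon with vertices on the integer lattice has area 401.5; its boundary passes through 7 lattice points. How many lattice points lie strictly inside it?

399

Pick's theorem A = I + B/2 − 1 rearranges to I = A − B/2 + 1 = 401.5 − 7/2 + 1 = 399.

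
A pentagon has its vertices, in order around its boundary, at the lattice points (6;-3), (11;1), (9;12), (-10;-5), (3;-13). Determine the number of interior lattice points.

By the shoelace formula, twice the signed area is |(6·1 − 11·(-3)) + (11·12 − 9·1) + (9·(-5) − (-10)·12) + ((-10)·(-13) − 3·(-5)) + (3·(-3) − 6·(-13))| = 451, so the area is 225.5.
Along each edge there are gcd(|Δx|,|Δy|)+1 lattice points, so counting each shared vertex once the boundary has gcd(5,4) + gcd(2,11) + gcd(19,17) + gcd(13,8) + gcd(3,10) = 1+1+1+1+1 = 5.
By Pick's theorem A = I + B/2 − 1, so I = 225.5 − 5/2 + 1 = 224.

224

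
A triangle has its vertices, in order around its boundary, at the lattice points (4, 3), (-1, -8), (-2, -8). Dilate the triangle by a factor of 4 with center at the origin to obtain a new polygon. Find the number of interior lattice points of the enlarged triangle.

83

By the shoelace formula, twice the signed area is |(4·(-8) − (-1)·3) + ((-1)·(-8) − (-2)·(-8)) + ((-2)·3 − 4·(-8))| = 11, so the area is 5.5.
Summing gcd(|Δx|,|Δy|) over the edges gives the boundary count: gcd(5,11) + gcd(1,0) + gcd(6,11) = 1+1+1 = 3.
Scaling by 4 multiplies the area by 4² = 16 (so the new area is 88) and multiplies the boundary lattice-point count by 4, giving 12.
By Pick's theorem, the interior count of the dilated polygon is 88 − 12/2 + 1 = 83.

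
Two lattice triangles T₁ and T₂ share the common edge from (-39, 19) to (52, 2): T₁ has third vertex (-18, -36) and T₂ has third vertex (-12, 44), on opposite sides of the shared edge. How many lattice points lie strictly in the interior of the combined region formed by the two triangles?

The union is the simple quadrilateral with vertices (-39, 19), (-18, -36), (52, 2), (-12, 44) in order.
The shoelace formula gives twice the area as |[(-39)·(-36) − (-18)·19] + [(-18)·2 − 52·(-36)] + [52·44 − (-12)·2] + [(-12)·19 − (-39)·44]| = 7382, so the area is 3691.
The number of boundary lattice points is Σ gcd(|Δx|,|Δy|) = gcd(21,55) + gcd(70,38) + gcd(64,42) + gcd(27,25) = 1+2+2+1 = 6.
By Pick's theorem I = A − B/2 + 1 = 3691 − 6/2 + 1 = 3689.

3689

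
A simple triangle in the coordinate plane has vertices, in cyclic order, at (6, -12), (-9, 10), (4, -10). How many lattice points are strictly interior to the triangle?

6

The shoelace formula gives twice the area as |(6·10 − (-9)·(-12)) + ((-9)·(-10) − 4·10) + (4·(-12) − 6·(-10))| = 14, so the area is 7.
Summing gcd(|Δx|,|Δy|) over the edges gives the boundary count: gcd(15,22) + gcd(13,20) + gcd(2,2) = 1+1+2 = 4.
By Pick's theorem A = I + B/2 − 1, so I = 7 − 4/2 + 1 = 6.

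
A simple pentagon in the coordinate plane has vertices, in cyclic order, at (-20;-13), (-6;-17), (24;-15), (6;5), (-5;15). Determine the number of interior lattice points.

722

By the shoelace formula, twice the signed area is |((-20)·(-17) − (-6)·(-13)) + ((-6)·(-15) − 24·(-17)) + (24·5 − 6·(-15)) + (6·15 − (-5)·5) + ((-5)·(-13) − (-20)·15)| = 1450, so the area is 725.
Summing gcd(|Δx|,|Δy|) over the edges gives the boundary count: gcd(14,4) + gcd(30,2) + gcd(18,20) + gcd(11,10) + gcd(15,28) = 2+2+2+1+1 = 8.
Pick's theorem gives I = A − B/2 + 1 = 725 − 8/2 + 1 = 722.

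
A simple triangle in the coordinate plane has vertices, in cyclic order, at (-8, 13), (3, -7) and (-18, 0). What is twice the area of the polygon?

By the shoelace formula, twice the signed area is |[(-8)·(-7) − 3·13] + [3·0 − (-18)·(-7)] + [(-18)·13 − (-8)·0]| = 343, so the area is 171.5.

343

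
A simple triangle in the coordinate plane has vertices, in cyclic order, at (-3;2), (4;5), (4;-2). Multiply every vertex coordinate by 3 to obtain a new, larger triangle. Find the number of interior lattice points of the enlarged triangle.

208

Using the shoelace formula, 2A = |[(-3)·5 − 4·2] + [4·(-2) − 4·5] + [4·2 − (-3)·(-2)]| = 49, so the area is 49/2.
The number of boundary lattice points is Σ gcd(|Δx|,|Δy|) = gcd(7,3) + gcd(0,7) + gcd(7,4) = 1+7+1 = 9.
Scaling by 3 multiplies the area by 3² = 9 (so the new area is 220.5) and multiplies the boundary lattice-point count by 3, giving 27.
By Pick's theorem, the interior count of the dilated polygon is 220.5 − 27/2 + 1 = 208.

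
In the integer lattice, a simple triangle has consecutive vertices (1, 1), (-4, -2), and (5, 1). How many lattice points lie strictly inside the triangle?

3

Using the shoelace formula, 2A = |(1·(-2) − (-4)·1) + ((-4)·1 − 5·(-2)) + (5·1 − 1·1)| = 12, so the area is 6.
The number of boundary lattice points is Σ gcd(|Δx|,|Δy|) = gcd(5,3) + gcd(9,3) + gcd(4,0) = 1+3+4 = 8.
Pick's theorem gives I = A − B/2 + 1 = 6 − 8/2 + 1 = 3.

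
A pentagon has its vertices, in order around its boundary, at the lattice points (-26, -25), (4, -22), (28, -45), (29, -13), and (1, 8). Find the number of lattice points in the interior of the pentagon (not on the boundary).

By the shoelace formula, twice the signed area is |((-26)·(-22) − 4·(-25)) + (4·(-45) − 28·(-22)) + (28·(-13) − 29·(-45)) + (29·8 − 1·(-13)) + (1·(-25) − (-26)·8)| = 2477, so the area is 1238.5.
Along each edge there are gcd(|Δx|,|Δy|)+1 lattice points, so counting each shared vertex once the boundary has gcd(30,3) + gcd(24,23) + gcd(1,32) + gcd(28,21) + gcd(27,33) = 3+1+1+7+3 = 15.
By Pick's theorem A = I + B/2 − 1, so I = 1238.5 − 15/2 + 1 = 1232.

1232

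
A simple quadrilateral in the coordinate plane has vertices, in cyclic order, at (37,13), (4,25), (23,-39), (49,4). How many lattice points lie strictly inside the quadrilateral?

1314

The shoelace formula gives twice the area as |(37·25 − 4·13) + (4·(-39) − 23·25) + (23·4 − 49·(-39)) + (49·13 − 37·4)| = 2634, so the area is 1317.
The number of boundary lattice points is Σ gcd(|Δx|,|Δy|) = gcd(33,12) + gcd(19,64) + gcd(26,43) + gcd(12,9) = 3+1+1+3 = 8.
By Pick's theorem A = I + B/2 − 1, so I = 1317 − 8/2 + 1 = 1314.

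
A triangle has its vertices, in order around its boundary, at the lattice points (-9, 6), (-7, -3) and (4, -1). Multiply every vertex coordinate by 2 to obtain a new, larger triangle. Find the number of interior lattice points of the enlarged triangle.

204

The shoelace formula gives twice the area as |[(-9)·(-3) − (-7)·6] + [(-7)·(-1) − 4·(-3)] + [4·6 − (-9)·(-1)]| = 103, so the area is 51.5.
The number of boundary lattice points is Σ gcd(|Δx|,|Δy|) = gcd(2,9) + gcd(11,2) + gcd(13,7) = 1+1+1 = 3.
Scaling by 2 multiplies the area by 2² = 4 (so the new area is 206) and multiplies the boundary lattice-point count by 2, giving 6.
By Pick's theorem, the interior count of the dilated polygon is 206 − 6/2 + 1 = 204.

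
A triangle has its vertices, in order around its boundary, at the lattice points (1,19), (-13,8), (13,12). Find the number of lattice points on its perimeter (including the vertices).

Summing gcd(|Δx|,|Δy|) over the edges gives the boundary count: gcd(14,11) + gcd(26,4) + gcd(12,7) = 1+2+1 = 4.

4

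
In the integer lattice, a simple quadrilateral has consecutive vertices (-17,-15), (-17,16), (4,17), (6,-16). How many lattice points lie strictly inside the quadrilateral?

The shoelace formula gives twice the area as |((-17)·16 − (-17)·(-15)) + ((-17)·17 − 4·16) + (4·(-16) − 6·17) + (6·(-15) − (-17)·(-16))| = 1408, so the area is 704.
The number of boundary lattice points is Σ gcd(|Δx|,|Δy|) = gcd(0,31) + gcd(21,1) + gcd(2,33) + gcd(23,1) = 31+1+1+1 = 34.
By Pick's theorem A = I + B/2 − 1, so I = 704 − 34/2 + 1 = 688.

688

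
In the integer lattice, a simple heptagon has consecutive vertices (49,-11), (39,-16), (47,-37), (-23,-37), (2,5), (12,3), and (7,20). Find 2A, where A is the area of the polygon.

4569

The shoelace formula gives twice the area as |(49·(-16) − 39·(-11)) + (39·(-37) − 47·(-16)) + (47·(-37) − (-23)·(-37)) + ((-23)·5 − 2·(-37)) + (2·3 − 12·5) + (12·20 − 7·3) + (7·(-11) − 49·20)| = 4569, so the area is 2284.5.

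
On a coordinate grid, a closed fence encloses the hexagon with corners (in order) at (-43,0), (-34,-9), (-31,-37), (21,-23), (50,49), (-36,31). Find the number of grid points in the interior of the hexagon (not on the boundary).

The shoelace formula gives twice the area as |[(-43)·(-9) − (-34)·0] + [(-34)·(-37) − (-31)·(-9)] + [(-31)·(-23) − 21·(-37)] + [21·49 − 50·(-23)] + [50·31 − (-36)·49] + [(-36)·0 − (-43)·31]| = 9682, so the area is 4841.
Summing gcd(|Δx|,|Δy|) over the edges gives the boundary count: gcd(9,9) + gcd(3,28) + gcd(52,14) + gcd(29,72) + gcd(86,18) + gcd(7,31) = 9+1+2+1+2+1 = 16.
Pick's theorem gives I = A − B/2 + 1 = 4841 − 16/2 + 1 = 4834.

4834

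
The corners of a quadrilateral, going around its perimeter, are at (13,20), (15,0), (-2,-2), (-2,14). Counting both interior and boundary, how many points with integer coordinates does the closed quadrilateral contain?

304

By the shoelace formula, twice the signed area is |[13·0 − 15·20] + [15·(-2) − (-2)·0] + [(-2)·14 − (-2)·(-2)] + [(-2)·20 − 13·14]| = 584, so the area is 292.
Summing gcd(|Δx|,|Δy|) over the edges gives the boundary count: gcd(2,20) + gcd(17,2) + gcd(0,16) + gcd(15,6) = 2+1+16+3 = 22.
Pick's theorem gives I = A − B/2 + 1 = 292 − 22/2 + 1 = 282, so the closed region contains I + B = 282 + 22 = 304 lattice points.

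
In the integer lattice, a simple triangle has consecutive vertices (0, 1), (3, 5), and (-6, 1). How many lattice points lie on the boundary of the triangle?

Along each edge there are gcd(|Δx|,|Δy|)+1 lattice points, so counting each shared vertex once the boundary has gcd(3,4) + gcd(9,4) + gcd(6,0) = 1+1+6 = 8.

8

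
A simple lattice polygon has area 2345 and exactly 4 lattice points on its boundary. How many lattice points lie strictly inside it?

Pick's theorem A = I + B/2 − 1 rearranges to I = A − B/2 + 1 = 2345 − 4/2 + 1 = 2344.

2344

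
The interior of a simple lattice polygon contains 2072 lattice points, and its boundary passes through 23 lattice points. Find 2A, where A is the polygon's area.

By Pick's theorem, A = I + B/2 − 1 = 2072 + 23/2 − 1 = 4165/2.
Hence 2A = 4165.

4165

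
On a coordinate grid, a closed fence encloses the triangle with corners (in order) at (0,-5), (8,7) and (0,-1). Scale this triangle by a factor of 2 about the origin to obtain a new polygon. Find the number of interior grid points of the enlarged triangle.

49

The shoelace formula gives twice the area as |(0·7 − 8·(-5)) + (8·(-1) − 0·7) + (0·(-5) − 0·(-1))| = 32, so the area is 16.
Along each edge there are gcd(|Δx|,|Δy|)+1 lattice points, so counting each shared vertex once the boundary has gcd(8,12) + gcd(8,8) + gcd(0,4) = 4+8+4 = 16.
Scaling by 2 multiplies the area by 2² = 4 (so the new area is 64) and multiplies the boundary lattice-point count by 2, giving 32.
By Pick's theorem, the interior count of the dilated polygon is 64 − 32/2 + 1 = 49.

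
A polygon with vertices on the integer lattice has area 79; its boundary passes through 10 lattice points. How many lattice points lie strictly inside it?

Pick's theorem A = I + B/2 − 1 rearranges to I = A − B/2 + 1 = 79 − 10/2 + 1 = 75.

75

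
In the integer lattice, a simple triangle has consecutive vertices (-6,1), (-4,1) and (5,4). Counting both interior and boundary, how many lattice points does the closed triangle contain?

7

The shoelace formula gives twice the area as |((-6)·1 − (-4)·1) + ((-4)·4 − 5·1) + (5·1 − (-6)·4)| = 6, so the area is 3.
Summing gcd(|Δx|,|Δy|) over the edges gives the boundary count: gcd(2,0) + gcd(9,3) + gcd(11,3) = 2+3+1 = 6.
Pick's theorem gives I = A − B/2 + 1 = 3 − 6/2 + 1 = 1, so the closed region contains I + B = 1 + 6 = 7 lattice points.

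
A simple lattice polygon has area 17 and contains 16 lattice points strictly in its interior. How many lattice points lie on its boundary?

Pick's theorem gives A = I + B/2 − 1, so B = 2(A − I + 1) = 2(17 − 16 + 1) = 4.

4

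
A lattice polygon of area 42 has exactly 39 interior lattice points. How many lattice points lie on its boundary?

8

Pick's theorem gives A = I + B/2 − 1, so B = 2(A − I + 1) = 2(42 − 39 + 1) = 8.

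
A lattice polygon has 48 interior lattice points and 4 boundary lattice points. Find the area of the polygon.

49

Pick's theorem states A = I + B/2 − 1, so A = 48 + 4/2 − 1 = 49.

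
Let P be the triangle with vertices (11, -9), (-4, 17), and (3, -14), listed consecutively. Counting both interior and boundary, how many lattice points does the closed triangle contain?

144

By the shoelace formula, twice the signed area is |(11·17 − (-4)·(-9)) + ((-4)·(-14) − 3·17) + (3·(-9) − 11·(-14))| = 283, so the area is 141.5.
The number of boundary lattice points is Σ gcd(|Δx|,|Δy|) = gcd(15,26) + gcd(7,31) + gcd(8,5) = 1+1+1 = 3.
Pick's theorem gives I = A − B/2 + 1 = 141.5 − 3/2 + 1 = 141, so the closed region contains I + B = 141 + 3 = 144 lattice points.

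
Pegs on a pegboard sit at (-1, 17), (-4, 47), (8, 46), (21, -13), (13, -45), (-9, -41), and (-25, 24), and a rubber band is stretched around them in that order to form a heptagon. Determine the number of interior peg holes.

2475

Using the shoelace formula, 2A = |[(-1)·47 − (-4)·17] + [(-4)·46 − 8·47] + [8·(-13) − 21·46] + [21·(-45) − 13·(-13)] + [13·(-41) − (-9)·(-45)] + [(-9)·24 − (-25)·(-41)] + [(-25)·17 − (-1)·24]| = 4965, so the area is 4965/2.
Summing gcd(|Δx|,|Δy|) over the edges gives the boundary count: gcd(3,30) + gcd(12,1) + gcd(13,59) + gcd(8,32) + gcd(22,4) + gcd(16,65) + gcd(24,7) = 3+1+1+8+2+1+1 = 17.
By Pick's theorem A = I + B/2 − 1, so I = 4965/2 − 17/2 + 1 = 2475.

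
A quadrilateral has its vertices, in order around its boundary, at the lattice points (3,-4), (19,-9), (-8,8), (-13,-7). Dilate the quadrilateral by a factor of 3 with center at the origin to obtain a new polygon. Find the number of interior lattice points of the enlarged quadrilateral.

1618

The shoelace formula gives twice the area as |[3·(-9) − 19·(-4)] + [19·8 − (-8)·(-9)] + [(-8)·(-7) − (-13)·8] + [(-13)·(-4) − 3·(-7)]| = 362, so the area is 181.
Along each edge there are gcd(|Δx|,|Δy|)+1 lattice points, so counting each shared vertex once the boundary has gcd(16,5) + gcd(27,17) + gcd(5,15) + gcd(16,3) = 1+1+5+1 = 8.
Scaling by 3 multiplies the area by 3² = 9 (so the new area is 1629) and multiplies the boundary lattice-point count by 3, giving 24.
By Pick's theorem, the interior count of the dilated polygon is 1629 − 24/2 + 1 = 1618.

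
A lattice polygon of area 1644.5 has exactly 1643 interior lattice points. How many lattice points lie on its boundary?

5

Pick's theorem gives A = I + B/2 − 1, so B = 2(A − I + 1) = 2(1644.5 − 1643 + 1) = 5.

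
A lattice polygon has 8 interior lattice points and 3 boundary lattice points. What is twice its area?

By Pick's theorem, A = I + B/2 − 1 = 8 + 3/2 − 1 = 17/2.
Hence 2A = 17.

17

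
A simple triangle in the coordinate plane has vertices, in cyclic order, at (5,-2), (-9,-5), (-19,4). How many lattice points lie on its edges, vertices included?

8

The number of boundary lattice points is Σ gcd(|Δx|,|Δy|) = gcd(14,3) + gcd(10,9) + gcd(24,6) = 1+1+6 = 8.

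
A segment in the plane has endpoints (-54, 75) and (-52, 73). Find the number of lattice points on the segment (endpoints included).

The number of lattice points on a segment between lattice points is gcd(|Δx|,|Δy|) + 1 = gcd(2,2) + 1 = 2 + 1 = 3.

3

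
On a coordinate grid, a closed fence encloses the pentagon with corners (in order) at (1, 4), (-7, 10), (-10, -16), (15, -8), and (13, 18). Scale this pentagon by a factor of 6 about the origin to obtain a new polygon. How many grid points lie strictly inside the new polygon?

17581

Using the shoelace formula, 2A = |(1·10 − (-7)·4) + ((-7)·(-16) − (-10)·10) + ((-10)·(-8) − 15·(-16)) + (15·18 − 13·(-8)) + (13·4 − 1·18)| = 978, so the area is 489.
Summing gcd(|Δx|,|Δy|) over the edges gives the boundary count: gcd(8,6) + gcd(3,26) + gcd(25,8) + gcd(2,26) + gcd(12,14) = 2+1+1+2+2 = 8.
Scaling by 6 multiplies the area by 6² = 36 (so the new area is 17604) and multiplies the boundary lattice-point count by 6, giving 48.
By Pick's theorem, the interior count of the dilated polygon is 17604 − 48/2 + 1 = 17581.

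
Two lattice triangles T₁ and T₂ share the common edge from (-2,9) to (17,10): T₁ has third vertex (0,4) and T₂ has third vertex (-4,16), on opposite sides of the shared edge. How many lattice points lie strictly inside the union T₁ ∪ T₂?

114

The union is the simple quadrilateral with vertices (-2,9), (0,4), (17,10), (-4,16) in order.
By the shoelace formula, twice the signed area is |[(-2)·4 − 0·9] + [0·10 − 17·4] + [17·16 − (-4)·10] + [(-4)·9 − (-2)·16]| = 232, so the area is 116.
Summing gcd(|Δx|,|Δy|) over the edges gives the boundary count: gcd(2,5) + gcd(17,6) + gcd(21,6) + gcd(2,7) = 1+1+3+1 = 6.
By Pick's theorem I = A − B/2 + 1 = 116 − 6/2 + 1 = 114.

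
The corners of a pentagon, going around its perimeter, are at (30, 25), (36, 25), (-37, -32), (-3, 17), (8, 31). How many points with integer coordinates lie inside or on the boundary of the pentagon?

1037

The shoelace formula gives twice the area as |(30·25 − 36·25) + (36·(-32) − (-37)·25) + ((-37)·17 − (-3)·(-32)) + ((-3)·31 − 8·17) + (8·25 − 30·31)| = 2061, so the area is 2061/2.
Summing gcd(|Δx|,|Δy|) over the edges gives the boundary count: gcd(6,0) + gcd(73,57) + gcd(34,49) + gcd(11,14) + gcd(22,6) = 6+1+1+1+2 = 11.
Pick's theorem gives I = A − B/2 + 1 = 2061/2 − 11/2 + 1 = 1026, so the closed region contains I + B = 1026 + 11 = 1037 lattice points.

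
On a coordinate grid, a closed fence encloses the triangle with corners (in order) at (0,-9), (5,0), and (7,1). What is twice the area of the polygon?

Using the shoelace formula, 2A = |(0·0 − 5·(-9)) + (5·1 − 7·0) + (7·(-9) − 0·1)| = 13, so the area is 13/2.

13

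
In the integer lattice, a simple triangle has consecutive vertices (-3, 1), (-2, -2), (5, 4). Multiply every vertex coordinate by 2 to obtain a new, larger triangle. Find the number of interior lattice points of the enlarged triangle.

The shoelace formula gives twice the area as |((-3)·(-2) − (-2)·1) + ((-2)·4 − 5·(-2)) + (5·1 − (-3)·4)| = 27, so the area is 13.5.
Summing gcd(|Δx|,|Δy|) over the edges gives the boundary count: gcd(1,3) + gcd(7,6) + gcd(8,3) = 1+1+1 = 3.
Scaling by 2 multiplies the area by 2² = 4 (so the new area is 54) and multiplies the boundary lattice-point count by 2, giving 6.
By Pick's theorem, the interior count of the dilated polygon is 54 − 6/2 + 1 = 52.

52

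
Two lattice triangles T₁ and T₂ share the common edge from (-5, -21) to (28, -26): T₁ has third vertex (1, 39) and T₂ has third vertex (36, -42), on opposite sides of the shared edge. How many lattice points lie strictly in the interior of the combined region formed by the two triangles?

The union is the simple quadrilateral with vertices (-5, -21), (1, 39), (28, -26), (36, -42) in order.
Using the shoelace formula, 2A = |[(-5)·39 − 1·(-21)] + [1·(-26) − 28·39] + [28·(-42) − 36·(-26)] + [36·(-21) − (-5)·(-42)]| = 2498, so the area is 1249.
Along each edge there are gcd(|Δx|,|Δy|)+1 lattice points, so counting each shared vertex once the boundary has gcd(6,60) + gcd(27,65) + gcd(8,16) + gcd(41,21) = 6+1+8+1 = 16.
By Pick's theorem I = A − B/2 + 1 = 1249 − 16/2 + 1 = 1242.

1242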